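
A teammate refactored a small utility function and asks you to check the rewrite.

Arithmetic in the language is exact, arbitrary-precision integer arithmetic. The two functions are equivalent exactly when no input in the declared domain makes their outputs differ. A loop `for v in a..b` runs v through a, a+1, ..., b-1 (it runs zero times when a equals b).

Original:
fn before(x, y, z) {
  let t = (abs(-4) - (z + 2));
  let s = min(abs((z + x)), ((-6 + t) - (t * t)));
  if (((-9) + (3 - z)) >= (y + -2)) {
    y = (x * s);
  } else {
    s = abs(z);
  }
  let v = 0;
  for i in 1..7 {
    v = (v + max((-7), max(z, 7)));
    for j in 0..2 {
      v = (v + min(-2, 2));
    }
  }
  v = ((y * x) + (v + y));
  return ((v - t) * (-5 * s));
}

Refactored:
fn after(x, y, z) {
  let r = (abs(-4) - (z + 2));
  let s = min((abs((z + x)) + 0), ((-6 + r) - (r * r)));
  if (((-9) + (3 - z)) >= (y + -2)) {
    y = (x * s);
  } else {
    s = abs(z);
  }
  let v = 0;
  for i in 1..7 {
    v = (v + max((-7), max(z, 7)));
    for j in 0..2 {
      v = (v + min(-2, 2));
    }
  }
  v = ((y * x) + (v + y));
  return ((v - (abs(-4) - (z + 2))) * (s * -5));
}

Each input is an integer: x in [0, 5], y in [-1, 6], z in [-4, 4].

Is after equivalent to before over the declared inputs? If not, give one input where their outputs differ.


Reading the diff, among the changes: local variable names differ; also min/max/abs usage differs; also constant usage differs; also arithmetic usage differs.
One worked example (x=5, y=1, z=1) — before: t = 1; s = -6; (((-9) + (3 - z)) >= (y + -2)) -> false; s = 1; v = 0; [i=1]; v = 7; [j=0]; v = 5; [j=1]; v = 3; [i=2]; v = 10; [j=0]; v = 8; [j=1]; v = 6; [i=3]; v = 13; [j=0]; v = 11; [j=1]; v = 9; [i=4]; v = 16; [j=0]; v = 14; [j=1]; v = 12; [i=5]; v = 19; [j=0]; v = 17; [j=1]; v = 15; [i=6]; v = 22; [j=0]; v = 20; [j=1]; v = 18; v = 24; return -115; after: r = 1; s = -6; (((-9) + (3 - z)) >= (y + -2)) -> false; s = 1; v = 0; [i=1]; v = 7; [j=0]; v = 5; [j=1]; v = 3; [i=2]; v = 10; [j=0]; v = 8; [j=1]; v = 6; [i=3]; v = 13; [j=0]; v = 11; [j=1]; v = 9; [i=4]; v = 16; [j=0]; v = 14; [j=1]; v = 12; [i=5]; v = 19; [j=0]; v = 17; [j=1]; v = 15; [i=6]; v = 22; [j=0]; v = 20; [j=1]; v = 18; v = 24; return -115; agreement on -115.
An exhaustive pass over the 432 declared inputs shows identical outputs.
verdict: equivalent


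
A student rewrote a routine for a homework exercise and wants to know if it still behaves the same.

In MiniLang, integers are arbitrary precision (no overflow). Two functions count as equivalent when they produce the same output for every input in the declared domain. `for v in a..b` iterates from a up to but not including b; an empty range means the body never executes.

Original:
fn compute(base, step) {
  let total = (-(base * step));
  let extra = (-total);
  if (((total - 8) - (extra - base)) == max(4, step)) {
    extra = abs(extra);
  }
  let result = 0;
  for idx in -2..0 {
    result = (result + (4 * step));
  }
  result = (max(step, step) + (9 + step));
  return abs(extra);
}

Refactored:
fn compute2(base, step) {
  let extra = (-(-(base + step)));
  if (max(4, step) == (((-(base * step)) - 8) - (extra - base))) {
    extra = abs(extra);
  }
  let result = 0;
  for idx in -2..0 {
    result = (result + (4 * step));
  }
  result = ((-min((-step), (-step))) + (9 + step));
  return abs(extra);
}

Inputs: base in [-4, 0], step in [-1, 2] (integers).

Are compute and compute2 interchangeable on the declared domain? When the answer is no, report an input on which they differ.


On input base=-4, step=-1, compute returns 4 while compute2 returns 5.
verdict: not equivalent; witness: base=-4, step=-1


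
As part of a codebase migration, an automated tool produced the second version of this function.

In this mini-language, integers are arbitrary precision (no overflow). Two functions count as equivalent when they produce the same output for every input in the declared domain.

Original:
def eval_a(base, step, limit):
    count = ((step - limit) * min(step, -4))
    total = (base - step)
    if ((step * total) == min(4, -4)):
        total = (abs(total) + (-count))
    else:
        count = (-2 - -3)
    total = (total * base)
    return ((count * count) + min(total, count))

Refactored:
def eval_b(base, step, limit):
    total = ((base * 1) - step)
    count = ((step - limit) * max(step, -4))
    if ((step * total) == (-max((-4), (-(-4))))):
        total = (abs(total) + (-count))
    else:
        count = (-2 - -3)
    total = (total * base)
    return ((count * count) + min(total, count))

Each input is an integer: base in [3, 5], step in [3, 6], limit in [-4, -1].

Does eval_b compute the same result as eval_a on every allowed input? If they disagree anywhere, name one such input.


Input base=3, step=4, limit=-4: 992 from eval_a versus 931 from eval_b.
verdict: not equivalent; witness: base=3, step=4, limit=-4


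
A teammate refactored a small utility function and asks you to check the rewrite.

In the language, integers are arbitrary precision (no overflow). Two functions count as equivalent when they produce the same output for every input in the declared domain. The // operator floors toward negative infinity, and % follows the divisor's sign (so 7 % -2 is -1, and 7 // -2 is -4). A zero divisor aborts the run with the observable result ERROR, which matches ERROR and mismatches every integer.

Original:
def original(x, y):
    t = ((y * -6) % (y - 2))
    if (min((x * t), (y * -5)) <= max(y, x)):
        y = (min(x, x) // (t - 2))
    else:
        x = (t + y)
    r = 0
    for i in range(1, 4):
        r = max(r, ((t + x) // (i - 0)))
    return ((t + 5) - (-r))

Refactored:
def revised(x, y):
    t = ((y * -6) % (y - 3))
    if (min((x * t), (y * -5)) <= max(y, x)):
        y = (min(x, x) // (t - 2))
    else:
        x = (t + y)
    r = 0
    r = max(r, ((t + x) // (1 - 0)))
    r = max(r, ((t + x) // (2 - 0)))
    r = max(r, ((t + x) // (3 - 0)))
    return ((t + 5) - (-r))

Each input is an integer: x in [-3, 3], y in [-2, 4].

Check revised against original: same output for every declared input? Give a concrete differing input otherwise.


Consider the input x=-3, y=-2.
original: t becomes 0; next (min((x * t), (y * -5)) <= max(y, x)) evaluates to false; next x becomes -2; next r becomes 0; next at i=1:; next r becomes 0; next at i=2:; next r becomes 0; next at i=3:; next r becomes 0; next final value 5
revised: t becomes -3; next (min((x * t), (y * -5)) <= max(y, x)) evaluates to false; next x becomes -5; next r becomes 0; next r becomes 0; next r becomes 0; next r becomes 0; next final value 2
5 vs 2 — the two versions disagree here.
verdict: not equivalent; witness: x=-3, y=-2


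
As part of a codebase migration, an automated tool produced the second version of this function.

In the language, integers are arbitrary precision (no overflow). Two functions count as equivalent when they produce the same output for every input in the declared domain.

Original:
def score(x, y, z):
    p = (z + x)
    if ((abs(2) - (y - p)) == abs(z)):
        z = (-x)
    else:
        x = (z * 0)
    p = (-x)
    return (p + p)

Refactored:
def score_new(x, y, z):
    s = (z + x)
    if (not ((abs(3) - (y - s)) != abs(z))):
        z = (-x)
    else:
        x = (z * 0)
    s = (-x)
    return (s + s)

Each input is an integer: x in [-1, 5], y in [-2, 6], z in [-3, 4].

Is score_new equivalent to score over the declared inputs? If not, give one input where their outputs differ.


Take x=-1, y=-2, z=-2.
score: p becomes -3; next ((abs(2) - (y - p)) == abs(z)) evaluates to false; next x becomes 0; next p becomes 0; next final value 0
score_new: s becomes -3; next (not ((abs(3) - (y - s)) != abs(z))) evaluates to true; next z becomes 1; next s becomes 1; next final value 2
0 vs 2 — the two versions disagree here.
verdict: not equivalent; witness: x=-1, y=-2, z=-2


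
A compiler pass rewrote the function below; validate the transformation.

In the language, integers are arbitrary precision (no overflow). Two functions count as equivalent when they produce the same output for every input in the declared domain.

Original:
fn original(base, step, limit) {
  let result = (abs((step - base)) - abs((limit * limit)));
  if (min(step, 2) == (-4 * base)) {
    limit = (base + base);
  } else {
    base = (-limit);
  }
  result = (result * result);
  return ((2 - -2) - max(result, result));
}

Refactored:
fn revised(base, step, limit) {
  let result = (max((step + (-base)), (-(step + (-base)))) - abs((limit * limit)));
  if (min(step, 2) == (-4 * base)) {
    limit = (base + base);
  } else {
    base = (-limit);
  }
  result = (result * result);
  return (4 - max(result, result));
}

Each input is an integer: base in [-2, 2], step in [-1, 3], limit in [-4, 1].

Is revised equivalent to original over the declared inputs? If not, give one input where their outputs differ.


Equivalent — the differences include constant usage differs, and arithmetic usage differs, and min/max/abs usage differs, yet no declared input distinguishes the two.
Tracing base=-2, step=-1, limit=-2: original: result becomes -3; next (min(step, 2) == (-4 * base)) evaluates to false; next base becomes 2; next result becomes 9; next final value -5 | revised: result becomes -3; next (min(step, 2) == (-4 * base)) evaluates to false; next base becomes 2; next result becomes 9; next final value -5 — matching result -5.
Across all 150 domain points the two functions coincide.
verdict: equivalent


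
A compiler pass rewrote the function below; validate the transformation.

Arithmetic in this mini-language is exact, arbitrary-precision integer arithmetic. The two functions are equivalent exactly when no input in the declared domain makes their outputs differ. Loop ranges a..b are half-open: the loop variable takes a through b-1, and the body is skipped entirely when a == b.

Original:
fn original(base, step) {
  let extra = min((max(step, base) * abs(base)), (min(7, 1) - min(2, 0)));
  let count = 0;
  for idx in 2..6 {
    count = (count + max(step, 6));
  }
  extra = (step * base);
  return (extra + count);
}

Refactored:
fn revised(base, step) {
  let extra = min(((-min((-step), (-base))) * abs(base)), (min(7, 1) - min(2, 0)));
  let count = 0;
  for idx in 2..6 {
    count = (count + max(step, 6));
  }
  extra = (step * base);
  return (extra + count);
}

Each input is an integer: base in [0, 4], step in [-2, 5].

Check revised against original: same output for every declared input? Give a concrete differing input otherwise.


Equivalent — the differences include min/max/abs usage differs, yet no declared input distinguishes the two.
Spot check at base=2, step=5 — original: extra = 1; count = 0; [idx=2]; count = 6; [idx=3]; count = 12; [idx=4]; count = 18; [idx=5]; count = 24; extra = 10; return 34. revised: extra = 1; count = 0; [idx=2]; count = 6; [idx=3]; count = 12; [idx=4]; count = 18; [idx=5]; count = 24; extra = 10; return 34. Both give 34.
Sweeping the whole domain (40 inputs) finds no disagreement.
verdict: equivalent


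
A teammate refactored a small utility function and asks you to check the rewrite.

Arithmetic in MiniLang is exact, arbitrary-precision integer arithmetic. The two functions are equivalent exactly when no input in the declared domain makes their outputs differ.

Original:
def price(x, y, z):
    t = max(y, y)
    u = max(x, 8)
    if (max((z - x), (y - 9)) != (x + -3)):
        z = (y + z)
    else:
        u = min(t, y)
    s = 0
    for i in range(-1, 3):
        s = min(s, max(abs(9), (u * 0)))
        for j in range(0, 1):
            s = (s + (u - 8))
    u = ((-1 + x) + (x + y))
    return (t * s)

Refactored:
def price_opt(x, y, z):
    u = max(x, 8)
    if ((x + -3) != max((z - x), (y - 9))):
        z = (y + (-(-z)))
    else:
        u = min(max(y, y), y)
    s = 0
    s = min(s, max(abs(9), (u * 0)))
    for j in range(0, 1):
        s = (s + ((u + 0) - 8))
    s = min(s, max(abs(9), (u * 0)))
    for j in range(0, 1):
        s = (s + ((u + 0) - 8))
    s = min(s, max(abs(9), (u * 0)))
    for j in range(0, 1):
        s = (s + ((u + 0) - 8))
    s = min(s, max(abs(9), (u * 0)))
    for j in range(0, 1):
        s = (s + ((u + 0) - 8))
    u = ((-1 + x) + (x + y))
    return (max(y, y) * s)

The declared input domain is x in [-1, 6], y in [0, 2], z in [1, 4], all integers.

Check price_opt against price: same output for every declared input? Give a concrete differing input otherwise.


The two versions differ — the changes include statement counts differ, plus constant usage differs, plus min/max/abs usage differs, plus arithmetic usage differs, plus local variable names differ, plus loop structure differs.
Spot check at x=3, y=0, z=3 — price: t=0, then u=8, then (max((z - x), (y - 9)) != (x + -3)) is false, then u=0, then s=0, then (i=-1), then s=0, then (j=0), then s=-8, then (i=0), then s=-8, then (j=0), then s=-16, then (i=1), then s=-16, then (j=0), then s=-24, then (i=2), then s=-24, then (j=0), then s=-32, then u=5, then returns 0. price_opt: u=8, then ((x + -3) != max((z - x), (y - 9))) is false, then u=0, then s=0, then s=0, then (j=0), then s=-8, then s=-8, then (j=0), then s=-16, then s=-16, then (j=0), then s=-24, then s=-24, then (j=0), then s=-32, then u=5, then returns 0. Both give 0.
Sweeping the whole domain (96 inputs) finds no disagreement.
verdict: equivalent


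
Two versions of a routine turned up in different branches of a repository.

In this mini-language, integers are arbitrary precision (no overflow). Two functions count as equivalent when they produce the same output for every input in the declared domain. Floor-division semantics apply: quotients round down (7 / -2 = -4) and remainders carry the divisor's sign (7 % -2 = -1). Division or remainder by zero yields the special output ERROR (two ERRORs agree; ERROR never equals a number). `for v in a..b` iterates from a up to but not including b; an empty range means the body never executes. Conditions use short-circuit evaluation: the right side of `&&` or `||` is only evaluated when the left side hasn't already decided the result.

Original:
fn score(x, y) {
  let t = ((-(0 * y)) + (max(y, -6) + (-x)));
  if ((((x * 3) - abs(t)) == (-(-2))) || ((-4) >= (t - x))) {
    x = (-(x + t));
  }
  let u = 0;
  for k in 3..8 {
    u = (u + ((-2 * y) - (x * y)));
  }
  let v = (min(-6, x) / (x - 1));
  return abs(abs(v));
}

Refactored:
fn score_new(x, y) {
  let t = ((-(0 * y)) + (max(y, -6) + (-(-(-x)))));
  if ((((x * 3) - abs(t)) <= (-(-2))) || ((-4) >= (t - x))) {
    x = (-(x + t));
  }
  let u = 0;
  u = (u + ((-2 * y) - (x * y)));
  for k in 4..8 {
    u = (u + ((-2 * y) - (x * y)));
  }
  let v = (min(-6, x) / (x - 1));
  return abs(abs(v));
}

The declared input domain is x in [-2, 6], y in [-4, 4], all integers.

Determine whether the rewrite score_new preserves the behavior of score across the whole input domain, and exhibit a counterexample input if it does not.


Not equivalent: x=-2, y=-3 separates them (2 vs 3).
score: t = -1; ((((x * 3) - abs(t)) == (-(-2))) || ((-4) >= (t - x))) -> false; u = 0; [k=3]; u = 0; [k=4]; u = 0; [k=5]; u = 0; [k=6]; u = 0; [k=7]; u = 0; v = 2; return 2
score_new: t = -1; ((((x * 3) - abs(t)) <= (-(-2))) || ((-4) >= (t - x))) -> true; x = 3; u = 0; u = 15; [k=4]; u = 30; [k=5]; u = 45; [k=6]; u = 60; [k=7]; u = 75; v = -3; return 3
verdict: not equivalent; witness: x=-2, y=-3


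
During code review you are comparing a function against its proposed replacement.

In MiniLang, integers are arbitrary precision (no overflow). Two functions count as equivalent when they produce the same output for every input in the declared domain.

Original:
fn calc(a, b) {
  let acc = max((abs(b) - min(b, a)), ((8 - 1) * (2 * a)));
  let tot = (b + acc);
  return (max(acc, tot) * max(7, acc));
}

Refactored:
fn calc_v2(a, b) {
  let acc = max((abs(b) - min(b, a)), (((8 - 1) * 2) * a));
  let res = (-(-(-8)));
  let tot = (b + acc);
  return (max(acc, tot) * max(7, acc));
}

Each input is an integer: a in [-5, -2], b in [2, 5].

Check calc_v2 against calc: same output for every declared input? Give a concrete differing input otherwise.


The two versions differ — the changes include statement counts differ, local variable names differ, constant usage differs.
As a probe, take a=-5, b=4: calc runs acc becomes 9; next tot becomes 13; next final value 117; calc_v2 runs acc becomes 9; next res becomes -8; next tot becomes 13; next final value 117; both end at 117.
Checked all 16 inputs in the declared domain: the outputs agree on every one.
verdict: equivalent


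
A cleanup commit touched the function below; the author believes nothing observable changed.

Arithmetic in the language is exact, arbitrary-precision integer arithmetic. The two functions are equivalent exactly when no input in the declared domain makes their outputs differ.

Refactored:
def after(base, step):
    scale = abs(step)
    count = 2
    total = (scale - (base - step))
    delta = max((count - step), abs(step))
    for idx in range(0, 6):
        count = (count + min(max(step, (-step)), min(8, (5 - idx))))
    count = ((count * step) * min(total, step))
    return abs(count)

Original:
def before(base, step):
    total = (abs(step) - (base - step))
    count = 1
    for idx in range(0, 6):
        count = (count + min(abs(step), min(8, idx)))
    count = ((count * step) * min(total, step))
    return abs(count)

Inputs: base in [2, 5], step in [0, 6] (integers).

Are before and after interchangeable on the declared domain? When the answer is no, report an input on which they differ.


Run the pair on base=2, step=2.
before: total becomes 2; next count becomes 1; next at idx=0:; next count becomes 1; next at idx=1:; next count becomes 2; next at idx=2:; next count becomes 4; next at idx=3:; next count becomes 6; next at idx=4:; next count becomes 8; next at idx=5:; next count becomes 10; next count becomes 40; next final value 40
after: scale becomes 2; next count becomes 2; next total becomes 2; next delta becomes 2; next at idx=0:; next count becomes 4; next at idx=1:; next count becomes 6; next at idx=2:; next count becomes 8; next at idx=3:; next count becomes 10; next at idx=4:; next count becomes 11; next at idx=5:; next count becomes 11; next count becomes 44; next final value 44
40 against 44: the behavior changed.
verdict: not equivalent; witness: base=2, step=2


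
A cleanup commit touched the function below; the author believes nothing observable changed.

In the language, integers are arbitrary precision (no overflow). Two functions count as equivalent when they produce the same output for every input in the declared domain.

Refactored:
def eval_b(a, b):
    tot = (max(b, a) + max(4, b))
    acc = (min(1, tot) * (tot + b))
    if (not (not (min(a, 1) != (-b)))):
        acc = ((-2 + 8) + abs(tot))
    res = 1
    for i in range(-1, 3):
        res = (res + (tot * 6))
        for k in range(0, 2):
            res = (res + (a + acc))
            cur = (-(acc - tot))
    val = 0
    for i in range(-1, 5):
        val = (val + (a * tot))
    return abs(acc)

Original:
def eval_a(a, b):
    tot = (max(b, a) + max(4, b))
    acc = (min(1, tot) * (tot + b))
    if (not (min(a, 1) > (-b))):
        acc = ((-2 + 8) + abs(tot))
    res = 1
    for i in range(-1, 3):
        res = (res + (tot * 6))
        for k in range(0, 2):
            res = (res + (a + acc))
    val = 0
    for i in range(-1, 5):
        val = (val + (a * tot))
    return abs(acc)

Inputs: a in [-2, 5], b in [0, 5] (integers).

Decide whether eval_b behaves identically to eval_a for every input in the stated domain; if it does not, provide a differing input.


Run the pair on a=-2, b=2.
eval_a: tot=6, then acc=8, then (not (min(a, 1) > (-b))) is true, then acc=12, then res=1, then (i=-1), then res=37, then (k=0), then res=47, then (k=1), then res=57, then (i=0), then res=93, then (k=0), then res=103, then (k=1), then res=113, then (i=1), then res=149, then (k=0), then res=159, then (k=1), then res=169, then (i=2), then res=205, then (k=0), then res=215, then (k=1), then res=225, then val=0, then (i=-1), then val=-12, then (i=0), then val=-24, then (i=1), then val=-36, then (i=2), then val=-48, then (i=3), then val=-60, then (i=4), then val=-72, then returns 12
eval_b: tot=6, then acc=8, then (not (not (min(a, 1) != (-b)))) is false, then res=1, then (i=-1), then res=37, then (k=0), then res=43, then cur=-2, then (k=1), then res=49, then cur=-2, then (i=0), then res=85, then (k=0), then res=91, then cur=-2, then (k=1), then res=97, then cur=-2, then (i=1), then res=133, then (k=0), then res=139, then cur=-2, then (k=1), then res=145, then cur=-2, then (i=2), then res=181, then (k=0), then res=187, then cur=-2, then (k=1), then res=193, then cur=-2, then val=0, then (i=-1), then val=-12, then (i=0), then val=-24, then (i=1), then val=-36, then (i=2), then val=-48, then (i=3), then val=-60, then (i=4), then val=-72, then returns 8
12 != 8, so the rewrite changes behavior.
verdict: not equivalent; witness: a=-2, b=2


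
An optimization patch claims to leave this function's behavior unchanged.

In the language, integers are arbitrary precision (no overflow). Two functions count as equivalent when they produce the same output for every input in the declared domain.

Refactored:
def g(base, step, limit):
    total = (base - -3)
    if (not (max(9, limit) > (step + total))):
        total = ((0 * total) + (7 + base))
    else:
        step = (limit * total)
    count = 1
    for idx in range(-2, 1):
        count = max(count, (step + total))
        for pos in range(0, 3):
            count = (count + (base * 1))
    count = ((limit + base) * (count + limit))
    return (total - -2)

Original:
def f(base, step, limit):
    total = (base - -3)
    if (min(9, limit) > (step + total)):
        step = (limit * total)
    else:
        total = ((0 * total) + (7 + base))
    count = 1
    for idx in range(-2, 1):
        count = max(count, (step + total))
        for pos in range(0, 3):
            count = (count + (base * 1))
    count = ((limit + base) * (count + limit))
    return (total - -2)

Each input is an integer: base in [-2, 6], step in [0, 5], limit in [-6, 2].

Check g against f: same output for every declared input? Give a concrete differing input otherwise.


The rewrite breaks on base=-2, step=0, limit=-6, where the results are 7 and 3.
f: total=1, then (min(9, limit) > (step + total)) is false, then total=5, then count=1, then (idx=-2), then count=5, then (pos=0), then count=3, then (pos=1), then count=1, then (pos=2), then count=-1, then (idx=-1), then count=5, then (pos=0), then count=3, then (pos=1), then count=1, then (pos=2), then count=-1, then (idx=0), then count=5, then (pos=0), then count=3, then (pos=1), then count=1, then (pos=2), then count=-1, then count=56, then returns 7
g: total=1, then (not (max(9, limit) > (step + total))) is false, then step=-6, then count=1, then (idx=-2), then count=1, then (pos=0), then count=-1, then (pos=1), then count=-3, then (pos=2), then count=-5, then (idx=-1), then count=-5, then (pos=0), then count=-7, then (pos=1), then count=-9, then (pos=2), then count=-11, then (idx=0), then count=-5, then (pos=0), then count=-7, then (pos=1), then count=-9, then (pos=2), then count=-11, then count=136, then returns 3
verdict: not equivalent; witness: base=-2, step=0, limit=-6


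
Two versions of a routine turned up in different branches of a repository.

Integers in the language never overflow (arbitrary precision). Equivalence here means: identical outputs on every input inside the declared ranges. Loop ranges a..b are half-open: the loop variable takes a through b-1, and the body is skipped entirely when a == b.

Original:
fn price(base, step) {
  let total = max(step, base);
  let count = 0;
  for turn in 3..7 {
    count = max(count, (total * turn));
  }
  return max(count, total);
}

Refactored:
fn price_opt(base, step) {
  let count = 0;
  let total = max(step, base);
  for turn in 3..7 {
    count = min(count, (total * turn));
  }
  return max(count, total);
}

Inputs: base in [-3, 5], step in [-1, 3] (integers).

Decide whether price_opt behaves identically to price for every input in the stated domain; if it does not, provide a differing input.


These are not equivalent — on base=-3, step=-1 the outputs split (0 vs -1).
price: total = -1; count = 0; [turn=3]; count = 0; [turn=4]; count = 0; [turn=5]; count = 0; [turn=6]; count = 0; return 0
price_opt: count = 0; total = -1; [turn=3]; count = -3; [turn=4]; count = -4; [turn=5]; count = -5; [turn=6]; count = -6; return -1
verdict: not equivalent; witness: base=-3, step=-1


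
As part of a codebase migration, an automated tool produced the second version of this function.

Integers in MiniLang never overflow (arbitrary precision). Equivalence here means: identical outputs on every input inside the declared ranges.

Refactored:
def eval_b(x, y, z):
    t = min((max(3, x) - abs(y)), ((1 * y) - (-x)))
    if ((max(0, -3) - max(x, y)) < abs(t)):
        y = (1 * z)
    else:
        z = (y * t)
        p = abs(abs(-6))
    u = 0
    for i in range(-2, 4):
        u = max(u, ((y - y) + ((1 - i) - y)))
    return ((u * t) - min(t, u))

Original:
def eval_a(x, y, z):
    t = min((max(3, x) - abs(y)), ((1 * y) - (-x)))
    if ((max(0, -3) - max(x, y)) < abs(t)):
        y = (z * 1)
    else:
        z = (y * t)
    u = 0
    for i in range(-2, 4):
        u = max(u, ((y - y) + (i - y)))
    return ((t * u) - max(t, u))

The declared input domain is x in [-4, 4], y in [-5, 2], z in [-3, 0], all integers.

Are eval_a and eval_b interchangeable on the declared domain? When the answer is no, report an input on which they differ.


Take x=-4, y=-5, z=-3.
eval_a: t = -9; ((max(0, -3) - max(x, y)) < abs(t)) -> true; y = -3; u = 0; [i=-2]; u = 1; [i=-1]; u = 2; [i=0]; u = 3; [i=1]; u = 4; [i=2]; u = 5; [i=3]; u = 6; return -60
eval_b: t = -9; ((max(0, -3) - max(x, y)) < abs(t)) -> true; y = -3; u = 0; [i=-2]; u = 6; [i=-1]; u = 6; [i=0]; u = 6; [i=1]; u = 6; [i=2]; u = 6; [i=3]; u = 6; return -45
-60 and -45 differ, so these are not the same function on this domain.
verdict: not equivalent; witness: x=-4, y=-5, z=-3


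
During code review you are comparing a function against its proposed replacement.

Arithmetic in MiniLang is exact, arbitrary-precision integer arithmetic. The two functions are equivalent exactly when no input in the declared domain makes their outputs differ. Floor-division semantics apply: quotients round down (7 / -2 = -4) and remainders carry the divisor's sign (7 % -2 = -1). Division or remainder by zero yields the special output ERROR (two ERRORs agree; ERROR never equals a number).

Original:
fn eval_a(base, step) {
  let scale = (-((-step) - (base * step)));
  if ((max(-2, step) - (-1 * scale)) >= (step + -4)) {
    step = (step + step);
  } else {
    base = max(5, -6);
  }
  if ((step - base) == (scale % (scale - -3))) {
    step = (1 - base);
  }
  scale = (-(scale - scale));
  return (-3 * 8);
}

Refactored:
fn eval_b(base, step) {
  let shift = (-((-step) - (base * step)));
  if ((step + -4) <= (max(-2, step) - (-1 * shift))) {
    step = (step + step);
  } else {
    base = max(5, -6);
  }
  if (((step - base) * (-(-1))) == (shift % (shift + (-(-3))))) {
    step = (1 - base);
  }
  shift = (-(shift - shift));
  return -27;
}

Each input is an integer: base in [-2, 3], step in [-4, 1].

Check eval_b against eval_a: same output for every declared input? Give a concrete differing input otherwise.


base=-2, step=-4 yields -24 from eval_a but -27 from eval_b.
verdict: not equivalent; witness: base=-2, step=-4


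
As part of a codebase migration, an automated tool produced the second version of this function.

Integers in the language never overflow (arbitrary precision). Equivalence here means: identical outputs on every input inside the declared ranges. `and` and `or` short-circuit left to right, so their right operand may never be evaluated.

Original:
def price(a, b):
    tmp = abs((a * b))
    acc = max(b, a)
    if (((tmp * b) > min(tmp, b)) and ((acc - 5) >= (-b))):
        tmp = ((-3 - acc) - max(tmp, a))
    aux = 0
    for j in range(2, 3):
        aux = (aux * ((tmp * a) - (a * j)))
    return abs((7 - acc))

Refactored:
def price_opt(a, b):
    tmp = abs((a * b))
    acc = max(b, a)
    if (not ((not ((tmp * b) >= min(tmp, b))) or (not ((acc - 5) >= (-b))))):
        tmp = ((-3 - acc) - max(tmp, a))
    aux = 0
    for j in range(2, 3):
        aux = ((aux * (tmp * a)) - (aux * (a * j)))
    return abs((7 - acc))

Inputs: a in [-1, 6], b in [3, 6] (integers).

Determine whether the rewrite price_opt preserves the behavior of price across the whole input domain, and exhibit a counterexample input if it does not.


The suspicious edit (`((tmp * b) > min(tmp, b))` became `((tmp * b) >= min(tmp, b))`) never changes the result for any input inside the declared domain.
Spot check at a=6, b=6 — price: tmp := 36 | acc := 6 | (((tmp * b) > min(tmp, b)) and ((acc - 5) >= (-b))): true | tmp := -45 | aux := 0 | iter j=2: | aux := 0 | result 1. price_opt: tmp := 36 | acc := 6 | (not ((not ((tmp * b) >= min(tmp, b))) or (not ((acc - 5) >= (-b))))): true | tmp := -45 | aux := 0 | iter j=2: | aux := 0 | result 1. Both give 1.
An exhaustive pass over the 32 declared inputs shows identical outputs.
verdict: equivalent


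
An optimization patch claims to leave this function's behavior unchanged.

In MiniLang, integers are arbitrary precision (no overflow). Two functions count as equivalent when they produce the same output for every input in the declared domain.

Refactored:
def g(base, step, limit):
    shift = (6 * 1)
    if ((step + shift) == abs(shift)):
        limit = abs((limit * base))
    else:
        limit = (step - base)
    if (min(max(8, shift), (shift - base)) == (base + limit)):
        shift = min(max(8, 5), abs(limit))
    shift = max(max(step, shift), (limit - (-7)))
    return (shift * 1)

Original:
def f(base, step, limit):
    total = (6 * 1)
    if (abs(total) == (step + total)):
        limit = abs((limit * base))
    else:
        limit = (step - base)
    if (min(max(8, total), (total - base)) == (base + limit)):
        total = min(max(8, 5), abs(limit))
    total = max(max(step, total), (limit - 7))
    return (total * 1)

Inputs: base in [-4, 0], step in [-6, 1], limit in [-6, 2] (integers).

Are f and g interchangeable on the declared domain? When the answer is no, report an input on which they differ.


Run the pair on base=-4, step=-4, limit=-6.
f: total=6, then (abs(total) == (step + total)) is false, then limit=0, then (min(max(8, total), (total - base)) == (base + limit)) is false, then total=6, then returns 6
g: shift=6, then ((step + shift) == abs(shift)) is false, then limit=0, then (min(max(8, shift), (shift - base)) == (base + limit)) is false, then shift=7, then returns 7
6 against 7: the behavior changed.
verdict: not equivalent; witness: base=-4, step=-4, limit=-6


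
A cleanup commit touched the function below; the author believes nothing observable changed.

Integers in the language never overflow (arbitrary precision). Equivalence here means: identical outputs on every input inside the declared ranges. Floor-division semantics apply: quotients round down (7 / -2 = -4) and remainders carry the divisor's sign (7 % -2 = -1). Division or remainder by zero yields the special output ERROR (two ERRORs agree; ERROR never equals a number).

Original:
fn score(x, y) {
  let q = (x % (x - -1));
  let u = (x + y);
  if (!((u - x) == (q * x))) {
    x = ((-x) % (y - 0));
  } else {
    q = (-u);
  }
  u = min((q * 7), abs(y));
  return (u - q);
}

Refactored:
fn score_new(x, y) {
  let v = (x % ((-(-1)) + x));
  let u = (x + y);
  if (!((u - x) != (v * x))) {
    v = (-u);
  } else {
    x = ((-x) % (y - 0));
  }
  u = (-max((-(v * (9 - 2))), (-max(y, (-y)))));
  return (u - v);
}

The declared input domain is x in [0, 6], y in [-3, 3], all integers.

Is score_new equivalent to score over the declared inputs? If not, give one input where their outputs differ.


Comparing the listings, the differences include: local variable names differ, arithmetic usage differs, min/max/abs usage differs, constant usage differs, comparison usage differs.
One worked example (x=4, y=0) — score: q := 4 | u := 4 | (!((u - x) == (q * x))): true | divide-by-zero, output ERROR; score_new: v := 4 | u := 4 | (!((u - x) != (v * x))): false | divide-by-zero, output ERROR; agreement on ERROR.
Sweeping the whole domain (49 inputs) finds no disagreement.
verdict: equivalent


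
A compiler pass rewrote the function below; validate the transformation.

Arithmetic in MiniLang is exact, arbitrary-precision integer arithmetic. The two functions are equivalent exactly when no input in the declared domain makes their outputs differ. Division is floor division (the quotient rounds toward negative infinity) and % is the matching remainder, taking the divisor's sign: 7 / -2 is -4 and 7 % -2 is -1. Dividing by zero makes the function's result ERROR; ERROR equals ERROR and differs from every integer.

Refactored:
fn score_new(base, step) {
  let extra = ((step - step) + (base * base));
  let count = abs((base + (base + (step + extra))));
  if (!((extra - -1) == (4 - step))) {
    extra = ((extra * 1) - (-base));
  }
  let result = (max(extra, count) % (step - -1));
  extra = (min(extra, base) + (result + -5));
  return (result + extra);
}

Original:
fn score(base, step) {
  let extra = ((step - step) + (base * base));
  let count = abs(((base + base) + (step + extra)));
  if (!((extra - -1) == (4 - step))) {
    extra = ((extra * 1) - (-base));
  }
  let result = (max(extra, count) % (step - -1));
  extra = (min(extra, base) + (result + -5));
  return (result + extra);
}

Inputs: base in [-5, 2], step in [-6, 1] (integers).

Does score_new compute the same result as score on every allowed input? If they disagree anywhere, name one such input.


The two are interchangeable: same computation, different form, and every declared input agrees.
As a probe, take base=1, step=-6: score runs extra := 1 | count := 3 | (!((extra - -1) == (4 - step))): true | extra := 2 | result := -2 | extra := -6 | result -8; score_new runs extra := 1 | count := 3 | (!((extra - -1) == (4 - step))): true | extra := 2 | result := -2 | extra := -6 | result -8; both end at -8.
Sweeping the whole domain (64 inputs) finds no disagreement.
verdict: equivalent


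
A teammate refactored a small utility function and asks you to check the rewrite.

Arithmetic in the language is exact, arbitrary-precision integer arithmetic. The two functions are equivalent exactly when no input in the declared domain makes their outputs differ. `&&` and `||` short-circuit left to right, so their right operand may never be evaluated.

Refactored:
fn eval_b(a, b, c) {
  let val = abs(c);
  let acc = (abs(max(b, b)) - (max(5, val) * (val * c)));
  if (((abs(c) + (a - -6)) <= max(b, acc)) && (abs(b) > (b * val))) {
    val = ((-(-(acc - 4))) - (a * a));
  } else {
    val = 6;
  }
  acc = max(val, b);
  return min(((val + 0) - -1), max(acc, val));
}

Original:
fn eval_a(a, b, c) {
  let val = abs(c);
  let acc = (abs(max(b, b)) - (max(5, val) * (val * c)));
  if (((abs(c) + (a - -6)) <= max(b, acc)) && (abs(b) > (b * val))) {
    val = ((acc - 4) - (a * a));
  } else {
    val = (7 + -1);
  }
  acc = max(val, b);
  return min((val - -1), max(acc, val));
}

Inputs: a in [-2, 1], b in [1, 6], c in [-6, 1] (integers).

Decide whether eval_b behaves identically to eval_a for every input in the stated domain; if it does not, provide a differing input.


Differences: constant usage differs — yet all 192 inputs agree.
verdict: equivalent


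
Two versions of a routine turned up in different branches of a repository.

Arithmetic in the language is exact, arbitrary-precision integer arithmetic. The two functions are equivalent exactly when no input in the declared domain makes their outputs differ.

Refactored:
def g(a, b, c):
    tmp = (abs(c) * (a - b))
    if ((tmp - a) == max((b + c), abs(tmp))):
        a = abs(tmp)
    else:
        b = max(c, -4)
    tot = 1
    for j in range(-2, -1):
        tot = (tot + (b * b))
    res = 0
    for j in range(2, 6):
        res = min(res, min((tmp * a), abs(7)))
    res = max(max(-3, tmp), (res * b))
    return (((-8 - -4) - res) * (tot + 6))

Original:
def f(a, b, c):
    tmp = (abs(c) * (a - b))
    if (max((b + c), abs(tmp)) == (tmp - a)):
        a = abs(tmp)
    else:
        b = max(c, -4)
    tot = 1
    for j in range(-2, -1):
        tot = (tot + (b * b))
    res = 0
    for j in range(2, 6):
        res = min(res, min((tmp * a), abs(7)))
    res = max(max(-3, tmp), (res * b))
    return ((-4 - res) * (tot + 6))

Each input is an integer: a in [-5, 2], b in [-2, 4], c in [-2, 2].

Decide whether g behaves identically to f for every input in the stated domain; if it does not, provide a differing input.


Side by side, the visible changes include: constant usage differs, plus arithmetic usage differs.
One worked example (a=-4, b=1, c=1) — f: tmp becomes -5; next (max((b + c), abs(tmp)) == (tmp - a)) evaluates to false; next b becomes 1; next tot becomes 1; next at j=-2:; next tot becomes 2; next res becomes 0; next at j=2:; next res becomes 0; next at j=3:; next res becomes 0; next at j=4:; next res becomes 0; next at j=5:; next res becomes 0; next res becomes 0; next final value -32; g: tmp becomes -5; next ((tmp - a) == max((b + c), abs(tmp))) evaluates to false; next b becomes 1; next tot becomes 1; next at j=-2:; next tot becomes 2; next res becomes 0; next at j=2:; next res becomes 0; next at j=3:; next res becomes 0; next at j=4:; next res becomes 0; next at j=5:; next res becomes 0; next res becomes 0; next final value -32; agreement on -32.
Every one of the 280 inputs gives matching results.
verdict: equivalent


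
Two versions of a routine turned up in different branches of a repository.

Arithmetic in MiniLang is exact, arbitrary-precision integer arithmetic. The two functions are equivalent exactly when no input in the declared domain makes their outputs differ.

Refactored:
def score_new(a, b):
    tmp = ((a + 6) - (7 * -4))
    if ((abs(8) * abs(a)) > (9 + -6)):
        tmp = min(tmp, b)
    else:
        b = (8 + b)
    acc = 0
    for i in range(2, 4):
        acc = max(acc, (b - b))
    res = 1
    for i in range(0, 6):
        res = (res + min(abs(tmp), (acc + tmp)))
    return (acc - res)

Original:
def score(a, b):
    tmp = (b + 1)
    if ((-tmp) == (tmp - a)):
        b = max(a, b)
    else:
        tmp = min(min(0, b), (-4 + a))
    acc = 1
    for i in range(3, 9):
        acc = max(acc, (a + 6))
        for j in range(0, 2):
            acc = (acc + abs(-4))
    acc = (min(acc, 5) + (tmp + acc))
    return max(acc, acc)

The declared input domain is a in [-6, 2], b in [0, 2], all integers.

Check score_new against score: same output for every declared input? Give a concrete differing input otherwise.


Evaluate both at a=-6, b=0.
score: tmp = 1; ((-tmp) == (tmp - a)) -> false; tmp = -10; acc = 1; [i=3]; acc = 1; [j=0]; acc = 5; [j=1]; acc = 9; [i=4]; acc = 9; [j=0]; acc = 13; [j=1]; acc = 17; [i=5]; acc = 17; [j=0]; acc = 21; [j=1]; acc = 25; [i=6]; acc = 25; [j=0]; acc = 29; [j=1]; acc = 33; [i=7]; acc = 33; [j=0]; acc = 37; [j=1]; acc = 41; [i=8]; acc = 41; [j=0]; acc = 45; [j=1]; acc = 49; acc = 44; return 44
score_new: tmp = 28; ((abs(8) * abs(a)) > (9 + -6)) -> true; tmp = 0; acc = 0; [i=2]; acc = 0; [i=3]; acc = 0; res = 1; [i=0]; res = 1; [i=1]; res = 1; [i=2]; res = 1; [i=3]; res = 1; [i=4]; res = 1; [i=5]; res = 1; return -1
44 and -1 differ, so these are not the same function on this domain.
verdict: not equivalent; witness: a=-6, b=0


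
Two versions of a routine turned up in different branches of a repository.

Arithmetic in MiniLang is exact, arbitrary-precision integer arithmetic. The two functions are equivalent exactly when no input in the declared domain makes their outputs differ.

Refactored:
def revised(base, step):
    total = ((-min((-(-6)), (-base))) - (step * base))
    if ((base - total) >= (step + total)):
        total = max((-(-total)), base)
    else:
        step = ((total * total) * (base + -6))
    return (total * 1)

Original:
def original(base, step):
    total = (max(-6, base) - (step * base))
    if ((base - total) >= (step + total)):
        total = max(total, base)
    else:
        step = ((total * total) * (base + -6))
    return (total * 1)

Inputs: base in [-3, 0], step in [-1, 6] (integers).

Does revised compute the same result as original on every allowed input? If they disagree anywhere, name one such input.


Although min/max/abs usage differs, 32/32 inputs agree.
verdict: equivalent
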